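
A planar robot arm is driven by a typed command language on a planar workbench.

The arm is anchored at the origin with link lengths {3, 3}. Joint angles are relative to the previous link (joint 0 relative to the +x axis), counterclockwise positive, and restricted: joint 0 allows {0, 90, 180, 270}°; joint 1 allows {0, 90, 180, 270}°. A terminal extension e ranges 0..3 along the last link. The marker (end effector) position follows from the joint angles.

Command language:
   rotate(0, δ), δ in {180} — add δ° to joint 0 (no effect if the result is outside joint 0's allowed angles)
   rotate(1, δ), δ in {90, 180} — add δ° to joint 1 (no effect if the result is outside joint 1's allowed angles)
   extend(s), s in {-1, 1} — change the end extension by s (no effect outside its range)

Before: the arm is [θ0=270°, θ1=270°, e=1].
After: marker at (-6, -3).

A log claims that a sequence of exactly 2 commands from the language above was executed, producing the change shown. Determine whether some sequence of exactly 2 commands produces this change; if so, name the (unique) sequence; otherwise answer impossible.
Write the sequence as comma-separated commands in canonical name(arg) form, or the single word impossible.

extend(1), extend(1)

t0: [θ0=270°, θ1=270°, e=1]
1. extend(1) → [θ0=270°, θ1=270°, e=2]
2. extend(1) → [θ0=270°, θ1=270°, e=3]
all 25 alternatives checked — unique.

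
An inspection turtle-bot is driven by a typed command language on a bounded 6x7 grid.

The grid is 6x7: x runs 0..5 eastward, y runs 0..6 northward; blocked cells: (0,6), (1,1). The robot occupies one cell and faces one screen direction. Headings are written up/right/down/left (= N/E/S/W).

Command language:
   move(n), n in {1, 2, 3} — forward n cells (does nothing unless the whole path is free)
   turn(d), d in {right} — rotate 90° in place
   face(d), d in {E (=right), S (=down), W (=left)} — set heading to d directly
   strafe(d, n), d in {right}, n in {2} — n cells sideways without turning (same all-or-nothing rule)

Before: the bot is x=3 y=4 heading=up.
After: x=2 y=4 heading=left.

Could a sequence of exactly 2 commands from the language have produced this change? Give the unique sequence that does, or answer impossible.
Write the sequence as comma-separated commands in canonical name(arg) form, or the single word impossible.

face(W), move(1)

key: running move(1) before face(W) would end elsewhere — order is forced
begin: x=3 y=4 heading=up
step 1 (face(W)): x=3 y=4 heading=left
step 2 (move(1)): x=2 y=4 heading=left
no rival 2-sequence matches.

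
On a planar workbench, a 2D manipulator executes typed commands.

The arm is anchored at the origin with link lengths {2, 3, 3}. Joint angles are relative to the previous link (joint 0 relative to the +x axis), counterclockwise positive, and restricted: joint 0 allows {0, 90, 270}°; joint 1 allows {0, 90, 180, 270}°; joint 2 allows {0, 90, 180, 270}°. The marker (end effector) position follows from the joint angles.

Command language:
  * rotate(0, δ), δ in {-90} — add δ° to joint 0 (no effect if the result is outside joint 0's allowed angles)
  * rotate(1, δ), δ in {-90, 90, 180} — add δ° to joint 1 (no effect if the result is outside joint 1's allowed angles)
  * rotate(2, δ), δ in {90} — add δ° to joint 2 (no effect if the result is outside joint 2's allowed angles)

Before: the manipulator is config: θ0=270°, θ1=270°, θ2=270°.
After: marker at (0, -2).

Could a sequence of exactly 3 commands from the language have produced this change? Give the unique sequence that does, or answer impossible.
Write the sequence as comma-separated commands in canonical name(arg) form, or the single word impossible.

from: config: θ0=270°, θ1=270°, θ2=270°
t=1 rotate(2, 90) ⇒ config: θ0=270°, θ1=270°, θ2=0°
t=2 rotate(2, 90) ⇒ config: θ0=270°, θ1=270°, θ2=90°
t=3 rotate(2, 90) ⇒ config: θ0=270°, θ1=270°, θ2=180°
all 125 alternatives checked — unique.

rotate(2, 90), rotate(2, 90), rotate(2, 90)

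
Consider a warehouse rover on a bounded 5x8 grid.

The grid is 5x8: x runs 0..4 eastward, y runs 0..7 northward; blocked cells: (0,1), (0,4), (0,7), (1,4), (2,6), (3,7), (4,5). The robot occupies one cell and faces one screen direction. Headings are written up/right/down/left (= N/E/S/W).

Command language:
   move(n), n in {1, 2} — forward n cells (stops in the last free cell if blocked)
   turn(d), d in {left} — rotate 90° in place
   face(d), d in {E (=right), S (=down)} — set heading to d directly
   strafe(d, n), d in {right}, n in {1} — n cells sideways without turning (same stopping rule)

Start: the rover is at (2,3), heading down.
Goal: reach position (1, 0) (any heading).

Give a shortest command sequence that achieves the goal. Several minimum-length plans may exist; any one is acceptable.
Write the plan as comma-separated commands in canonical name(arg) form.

begin: at (2,3), heading down
[1] after move(2): at (2,1), heading down
[2] after move(2): at (2,0), heading down
[3] after strafe(right, 1): at (1,0), heading down
shorter routes all fall short; 3 is best.

move(2), move(2), strafe(right, 1)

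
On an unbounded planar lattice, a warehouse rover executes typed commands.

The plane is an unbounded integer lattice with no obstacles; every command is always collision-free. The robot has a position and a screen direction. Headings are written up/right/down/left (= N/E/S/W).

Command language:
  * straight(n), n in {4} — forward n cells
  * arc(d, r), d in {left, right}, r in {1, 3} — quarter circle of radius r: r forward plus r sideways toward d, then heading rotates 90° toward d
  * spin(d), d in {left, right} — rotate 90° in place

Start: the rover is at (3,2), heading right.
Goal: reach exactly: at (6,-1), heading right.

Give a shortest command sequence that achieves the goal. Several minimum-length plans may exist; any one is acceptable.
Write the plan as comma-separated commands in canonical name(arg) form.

begin: at (3,2), heading right
[1] after arc(right, 3): at (6,-1), heading down
[2] after spin(left): at (6,-1), heading right
shorter routes all fall short; 2 is best.

arc(right, 3), spin(left)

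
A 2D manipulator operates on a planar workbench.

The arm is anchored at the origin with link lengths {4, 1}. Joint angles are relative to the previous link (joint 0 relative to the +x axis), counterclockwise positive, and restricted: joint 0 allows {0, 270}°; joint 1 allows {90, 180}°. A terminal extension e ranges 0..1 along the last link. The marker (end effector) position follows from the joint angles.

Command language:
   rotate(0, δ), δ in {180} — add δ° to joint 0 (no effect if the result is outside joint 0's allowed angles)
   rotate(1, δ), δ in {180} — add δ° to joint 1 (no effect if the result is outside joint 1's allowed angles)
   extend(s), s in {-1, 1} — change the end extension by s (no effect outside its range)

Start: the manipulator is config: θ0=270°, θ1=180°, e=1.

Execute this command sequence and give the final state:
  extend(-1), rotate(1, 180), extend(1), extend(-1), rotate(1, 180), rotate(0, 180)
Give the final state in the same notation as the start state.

config: θ0=270°, θ1=180°, e=0

t0: config: θ0=270°, θ1=180°, e=1
t=1 extend(-1) ⇒ config: θ0=270°, θ1=180°, e=0
t=2 rotate(1, 180) ⇒ config: θ0=270°, θ1=180°, e=0
t=3 extend(1) ⇒ config: θ0=270°, θ1=180°, e=1
t=4 extend(-1) ⇒ config: θ0=270°, θ1=180°, e=0
t=5 rotate(1, 180) ⇒ config: θ0=270°, θ1=180°, e=0
t=6 rotate(0, 180) ⇒ config: θ0=270°, θ1=180°, e=0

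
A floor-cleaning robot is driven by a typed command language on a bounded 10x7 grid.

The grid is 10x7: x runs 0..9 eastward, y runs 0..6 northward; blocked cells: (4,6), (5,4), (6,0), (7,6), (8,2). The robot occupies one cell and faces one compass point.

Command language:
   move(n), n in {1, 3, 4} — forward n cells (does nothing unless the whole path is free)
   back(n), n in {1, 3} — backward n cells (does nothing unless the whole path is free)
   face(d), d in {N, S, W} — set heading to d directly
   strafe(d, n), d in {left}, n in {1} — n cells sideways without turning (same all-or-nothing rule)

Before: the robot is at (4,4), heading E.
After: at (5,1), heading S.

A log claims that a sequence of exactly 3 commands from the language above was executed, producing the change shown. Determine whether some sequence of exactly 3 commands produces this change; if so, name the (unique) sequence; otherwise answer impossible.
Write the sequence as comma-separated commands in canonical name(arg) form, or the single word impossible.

key: position moved to (5,1) AND the heading swung to S — translation plus rotation needed
begin: at (4,4), heading E
[1] after face(S): at (4,4), heading S
[2] after move(3): at (4,1), heading S
[3] after strafe(left, 1): at (5,1), heading S
uniquely the one of 729 3-step routes that fits.

face(S), move(3), strafe(left, 1)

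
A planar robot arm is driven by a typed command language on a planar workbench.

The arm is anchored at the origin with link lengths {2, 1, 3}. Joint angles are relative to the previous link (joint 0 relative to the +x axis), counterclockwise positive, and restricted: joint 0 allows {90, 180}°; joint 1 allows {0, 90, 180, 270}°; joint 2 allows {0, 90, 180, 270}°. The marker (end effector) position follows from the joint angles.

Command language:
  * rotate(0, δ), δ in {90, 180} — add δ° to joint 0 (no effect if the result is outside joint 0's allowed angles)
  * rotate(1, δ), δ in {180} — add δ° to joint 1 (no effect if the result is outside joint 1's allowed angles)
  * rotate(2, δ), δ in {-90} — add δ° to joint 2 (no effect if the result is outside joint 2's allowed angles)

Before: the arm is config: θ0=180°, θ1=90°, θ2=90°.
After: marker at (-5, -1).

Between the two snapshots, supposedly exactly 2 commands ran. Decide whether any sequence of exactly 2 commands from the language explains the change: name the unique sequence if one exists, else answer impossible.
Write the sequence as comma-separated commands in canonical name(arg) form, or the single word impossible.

begin: config: θ0=180°, θ1=90°, θ2=90°
1. rotate(2, -90) → config: θ0=180°, θ1=90°, θ2=0°
2. rotate(2, -90) → config: θ0=180°, θ1=90°, θ2=270°
uniquely the one of 16 2-step routes that fits.

rotate(2, -90), rotate(2, -90)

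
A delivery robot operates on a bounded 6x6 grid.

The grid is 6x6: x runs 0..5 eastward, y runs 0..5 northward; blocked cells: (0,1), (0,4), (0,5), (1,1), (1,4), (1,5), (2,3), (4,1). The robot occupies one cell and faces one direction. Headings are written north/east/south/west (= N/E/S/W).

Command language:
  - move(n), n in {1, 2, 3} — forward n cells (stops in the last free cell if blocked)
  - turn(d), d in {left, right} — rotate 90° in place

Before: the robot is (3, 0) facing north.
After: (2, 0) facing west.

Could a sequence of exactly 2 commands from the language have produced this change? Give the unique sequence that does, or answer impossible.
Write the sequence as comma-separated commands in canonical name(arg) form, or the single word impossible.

key: position moved to (2,0) AND the heading swung to W — translation plus rotation needed
begin: (3, 0) facing north
1. turn(left) → (3, 0) facing west
2. move(1) → (2, 0) facing west
all 25 alternatives checked — unique.

turn(left), move(1)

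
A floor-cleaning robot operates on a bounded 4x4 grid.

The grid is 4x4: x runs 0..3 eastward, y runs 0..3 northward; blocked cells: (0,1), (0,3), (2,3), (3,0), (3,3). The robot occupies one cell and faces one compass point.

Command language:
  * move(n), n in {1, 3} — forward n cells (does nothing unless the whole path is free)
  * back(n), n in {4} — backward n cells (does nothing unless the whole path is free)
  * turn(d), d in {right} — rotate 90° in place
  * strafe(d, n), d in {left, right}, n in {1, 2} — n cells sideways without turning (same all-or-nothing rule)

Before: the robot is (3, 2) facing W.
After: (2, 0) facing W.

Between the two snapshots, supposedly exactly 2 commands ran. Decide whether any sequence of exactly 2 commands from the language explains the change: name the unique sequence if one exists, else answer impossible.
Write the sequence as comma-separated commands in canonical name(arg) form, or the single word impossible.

key: still facing W at the end — nothing in the sequence rotates
from: (3, 2) facing W
1. move(1) → (2, 2) facing W
2. strafe(left, 2) → (2, 0) facing W
no other 2-command option fits: unique.

move(1), strafe(left, 2)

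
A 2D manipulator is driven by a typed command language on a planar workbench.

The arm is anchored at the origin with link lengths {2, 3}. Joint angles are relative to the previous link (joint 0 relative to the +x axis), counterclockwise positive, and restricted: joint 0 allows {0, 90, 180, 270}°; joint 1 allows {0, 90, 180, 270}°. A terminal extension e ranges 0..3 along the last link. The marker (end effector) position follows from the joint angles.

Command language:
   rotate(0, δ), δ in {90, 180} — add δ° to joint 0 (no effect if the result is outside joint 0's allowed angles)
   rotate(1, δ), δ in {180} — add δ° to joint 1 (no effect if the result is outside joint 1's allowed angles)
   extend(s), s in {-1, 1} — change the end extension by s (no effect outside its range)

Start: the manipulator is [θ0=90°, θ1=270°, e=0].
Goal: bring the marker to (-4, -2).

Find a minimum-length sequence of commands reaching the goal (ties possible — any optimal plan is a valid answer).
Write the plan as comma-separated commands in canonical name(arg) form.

begin: [θ0=90°, θ1=270°, e=0]
[1] after extend(1): [θ0=90°, θ1=270°, e=1]
[2] after rotate(0, 180): [θ0=270°, θ1=270°, e=1]
no 1-step plan works, so 2 is optimal.

extend(1), rotate(0, 180)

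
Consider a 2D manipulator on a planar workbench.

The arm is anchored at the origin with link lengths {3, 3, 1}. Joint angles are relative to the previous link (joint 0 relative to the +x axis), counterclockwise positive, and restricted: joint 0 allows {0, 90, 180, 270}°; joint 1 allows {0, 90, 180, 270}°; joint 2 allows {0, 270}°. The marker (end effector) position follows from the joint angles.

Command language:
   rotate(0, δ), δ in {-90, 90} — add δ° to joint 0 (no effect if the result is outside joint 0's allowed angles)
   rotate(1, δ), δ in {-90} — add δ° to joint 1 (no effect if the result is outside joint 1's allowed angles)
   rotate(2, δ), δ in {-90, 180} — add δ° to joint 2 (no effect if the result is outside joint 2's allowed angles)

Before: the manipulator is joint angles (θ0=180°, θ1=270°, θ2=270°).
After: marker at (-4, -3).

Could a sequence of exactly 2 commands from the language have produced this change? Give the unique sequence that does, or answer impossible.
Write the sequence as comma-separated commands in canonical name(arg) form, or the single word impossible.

start: joint angles (θ0=180°, θ1=270°, θ2=270°)
t=1 rotate(1, -90) ⇒ joint angles (θ0=180°, θ1=180°, θ2=270°)
t=2 rotate(1, -90) ⇒ joint angles (θ0=180°, θ1=90°, θ2=270°)
no rival 2-sequence matches.

rotate(1, -90), rotate(1, -90)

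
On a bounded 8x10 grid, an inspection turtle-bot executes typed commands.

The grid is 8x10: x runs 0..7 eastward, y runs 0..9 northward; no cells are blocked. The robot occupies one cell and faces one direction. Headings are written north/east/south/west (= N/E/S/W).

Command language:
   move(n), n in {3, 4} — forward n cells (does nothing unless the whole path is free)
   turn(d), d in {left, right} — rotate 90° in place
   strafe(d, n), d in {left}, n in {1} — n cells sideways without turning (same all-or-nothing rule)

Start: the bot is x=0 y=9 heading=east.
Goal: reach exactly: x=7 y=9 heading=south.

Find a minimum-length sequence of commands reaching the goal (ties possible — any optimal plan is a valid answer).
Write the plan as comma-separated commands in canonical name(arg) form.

move(4), move(3), turn(right)

begin: x=0 y=9 heading=east
step 1 (move(4)): x=4 y=9 heading=east
step 2 (move(3)): x=7 y=9 heading=east
step 3 (turn(right)): x=7 y=9 heading=south
shorter routes all fall short; 3 is best.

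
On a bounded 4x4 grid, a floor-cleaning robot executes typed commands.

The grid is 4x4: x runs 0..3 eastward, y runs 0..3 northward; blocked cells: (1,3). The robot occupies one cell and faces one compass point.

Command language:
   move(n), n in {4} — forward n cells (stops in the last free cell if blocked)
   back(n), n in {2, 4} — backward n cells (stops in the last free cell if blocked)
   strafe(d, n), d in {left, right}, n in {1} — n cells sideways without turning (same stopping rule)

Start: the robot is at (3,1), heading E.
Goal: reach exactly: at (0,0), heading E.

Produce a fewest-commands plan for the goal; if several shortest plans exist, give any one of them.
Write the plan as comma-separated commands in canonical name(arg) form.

start: at (3,1), heading E
step 1 (back(4)): at (0,1), heading E
step 2 (strafe(right, 1)): at (0,0), heading E
no 1-step plan works, so 2 is optimal.

back(4), strafe(right, 1)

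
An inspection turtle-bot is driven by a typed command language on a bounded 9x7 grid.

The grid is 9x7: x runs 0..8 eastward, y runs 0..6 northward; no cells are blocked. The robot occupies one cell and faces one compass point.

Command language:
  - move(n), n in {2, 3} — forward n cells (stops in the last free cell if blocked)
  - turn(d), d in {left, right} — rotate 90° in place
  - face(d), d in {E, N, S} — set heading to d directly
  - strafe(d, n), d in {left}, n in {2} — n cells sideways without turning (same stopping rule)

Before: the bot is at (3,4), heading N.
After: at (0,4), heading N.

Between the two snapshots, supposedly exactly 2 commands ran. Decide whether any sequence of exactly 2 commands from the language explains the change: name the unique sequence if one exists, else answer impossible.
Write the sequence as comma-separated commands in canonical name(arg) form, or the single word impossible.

strafe(left, 2), strafe(left, 2)

key: the second strafe(left, 2) runs into the grid edge before its full distance
initial: at (3,4), heading N
[1] after strafe(left, 2): at (1,4), heading N
[2] after strafe(left, 2): at (0,4), heading N
no other 2-command option fits: unique.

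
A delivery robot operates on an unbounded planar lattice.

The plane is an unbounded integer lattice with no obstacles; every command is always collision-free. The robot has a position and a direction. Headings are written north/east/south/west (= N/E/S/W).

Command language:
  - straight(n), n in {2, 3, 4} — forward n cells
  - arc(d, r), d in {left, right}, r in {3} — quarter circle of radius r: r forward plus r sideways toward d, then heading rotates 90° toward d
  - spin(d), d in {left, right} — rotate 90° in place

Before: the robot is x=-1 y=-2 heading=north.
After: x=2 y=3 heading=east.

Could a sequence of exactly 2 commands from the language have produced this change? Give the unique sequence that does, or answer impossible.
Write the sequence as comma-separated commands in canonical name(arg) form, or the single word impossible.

straight(2), arc(right, 3)

key: order matters: swapping straight(2) and arc(right, 3) lands elsewhere
from: x=-1 y=-2 heading=north
1. straight(2) → x=-1 y=0 heading=north
2. arc(right, 3) → x=2 y=3 heading=east
no other 2-command option fits: unique.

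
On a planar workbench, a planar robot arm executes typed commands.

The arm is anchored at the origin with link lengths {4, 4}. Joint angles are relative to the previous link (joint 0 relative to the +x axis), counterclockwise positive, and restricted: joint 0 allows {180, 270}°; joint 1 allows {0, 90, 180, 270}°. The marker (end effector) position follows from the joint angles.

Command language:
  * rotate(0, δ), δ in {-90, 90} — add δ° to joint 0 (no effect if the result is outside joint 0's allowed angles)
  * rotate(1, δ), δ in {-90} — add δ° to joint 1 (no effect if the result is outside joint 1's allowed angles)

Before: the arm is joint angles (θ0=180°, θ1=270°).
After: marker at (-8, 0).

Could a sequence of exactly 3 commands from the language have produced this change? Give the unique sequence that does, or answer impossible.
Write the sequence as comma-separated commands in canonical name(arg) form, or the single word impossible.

begin: joint angles (θ0=180°, θ1=270°)
step 1 (rotate(1, -90)): joint angles (θ0=180°, θ1=180°)
step 2 (rotate(1, -90)): joint angles (θ0=180°, θ1=90°)
step 3 (rotate(1, -90)): joint angles (θ0=180°, θ1=0°)
no other 3-command option fits: unique.

rotate(1, -90), rotate(1, -90), rotate(1, -90)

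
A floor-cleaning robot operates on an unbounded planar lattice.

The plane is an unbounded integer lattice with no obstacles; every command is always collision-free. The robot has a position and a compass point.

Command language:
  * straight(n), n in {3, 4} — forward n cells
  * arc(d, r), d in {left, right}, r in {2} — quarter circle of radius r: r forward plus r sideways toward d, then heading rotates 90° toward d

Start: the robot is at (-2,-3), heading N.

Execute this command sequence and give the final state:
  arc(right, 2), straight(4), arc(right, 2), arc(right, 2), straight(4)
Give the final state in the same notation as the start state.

at (0,-5), heading W

initial: at (-2,-3), heading N
1. arc(right, 2) → at (0,-1), heading E
2. straight(4) → at (4,-1), heading E
3. arc(right, 2) → at (6,-3), heading S
4. arc(right, 2) → at (4,-5), heading W
5. straight(4) → at (0,-5), heading W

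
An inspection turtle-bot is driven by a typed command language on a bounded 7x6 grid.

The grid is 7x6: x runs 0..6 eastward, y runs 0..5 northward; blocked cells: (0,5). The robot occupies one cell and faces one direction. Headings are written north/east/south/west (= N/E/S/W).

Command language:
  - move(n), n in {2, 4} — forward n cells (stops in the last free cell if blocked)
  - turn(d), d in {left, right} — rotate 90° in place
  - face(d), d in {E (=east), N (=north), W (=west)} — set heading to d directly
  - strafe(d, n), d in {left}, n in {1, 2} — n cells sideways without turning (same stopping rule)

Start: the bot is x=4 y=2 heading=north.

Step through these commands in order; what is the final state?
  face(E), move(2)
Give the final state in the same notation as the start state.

x=6 y=2 heading=east

t0: x=4 y=2 heading=north
t=1 face(E) ⇒ x=4 y=2 heading=east
t=2 move(2) ⇒ x=6 y=2 heading=east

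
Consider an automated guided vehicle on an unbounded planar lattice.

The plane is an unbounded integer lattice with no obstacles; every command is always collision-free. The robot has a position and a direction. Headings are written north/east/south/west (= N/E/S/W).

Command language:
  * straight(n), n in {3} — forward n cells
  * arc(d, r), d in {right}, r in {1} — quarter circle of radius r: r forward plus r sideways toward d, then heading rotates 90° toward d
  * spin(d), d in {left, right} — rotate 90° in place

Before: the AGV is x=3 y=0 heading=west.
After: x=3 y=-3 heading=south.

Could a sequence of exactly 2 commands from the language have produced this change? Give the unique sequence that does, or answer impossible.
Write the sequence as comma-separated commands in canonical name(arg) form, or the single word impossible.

spin(left), straight(3)

key: cell and facing (now S) both changed — the 2 commands mix motion and turning
t0: x=3 y=0 heading=west
t=1 spin(left) ⇒ x=3 y=0 heading=south
t=2 straight(3) ⇒ x=3 y=-3 heading=south
all 16 alternatives checked — unique.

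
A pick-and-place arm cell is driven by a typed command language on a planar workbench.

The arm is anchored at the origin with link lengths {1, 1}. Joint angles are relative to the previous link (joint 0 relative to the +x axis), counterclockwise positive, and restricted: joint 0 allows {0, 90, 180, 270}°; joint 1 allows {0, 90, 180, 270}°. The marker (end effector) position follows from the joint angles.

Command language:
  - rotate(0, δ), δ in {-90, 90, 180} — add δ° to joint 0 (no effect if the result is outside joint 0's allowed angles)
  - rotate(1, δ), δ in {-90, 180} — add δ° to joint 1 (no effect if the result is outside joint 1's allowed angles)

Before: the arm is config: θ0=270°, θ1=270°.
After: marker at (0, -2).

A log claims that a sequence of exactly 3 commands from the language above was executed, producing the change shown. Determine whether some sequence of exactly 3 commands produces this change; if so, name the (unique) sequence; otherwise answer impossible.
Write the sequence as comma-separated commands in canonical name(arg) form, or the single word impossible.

initial: config: θ0=270°, θ1=270°
[1] after rotate(1, -90): config: θ0=270°, θ1=180°
[2] after rotate(1, -90): config: θ0=270°, θ1=90°
[3] after rotate(1, -90): config: θ0=270°, θ1=0°
no other 3-command option fits: unique.

rotate(1, -90), rotate(1, -90), rotate(1, -90)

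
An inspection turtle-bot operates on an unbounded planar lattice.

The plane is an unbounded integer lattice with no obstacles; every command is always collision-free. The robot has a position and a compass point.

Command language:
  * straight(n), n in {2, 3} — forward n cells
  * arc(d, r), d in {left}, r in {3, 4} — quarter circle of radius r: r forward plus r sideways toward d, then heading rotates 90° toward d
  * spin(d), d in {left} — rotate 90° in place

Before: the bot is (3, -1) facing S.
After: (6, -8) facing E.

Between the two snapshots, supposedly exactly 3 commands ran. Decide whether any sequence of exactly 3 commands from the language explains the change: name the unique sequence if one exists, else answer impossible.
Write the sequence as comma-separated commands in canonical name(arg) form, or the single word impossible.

straight(2), straight(2), arc(left, 3)

key: position moved to (6,-8) AND the heading swung to E — translation plus rotation needed
initial: (3, -1) facing S
t=1 straight(2) ⇒ (3, -3) facing S
t=2 straight(2) ⇒ (3, -5) facing S
t=3 arc(left, 3) ⇒ (6, -8) facing E
uniquely the one of 125 3-step routes that fits.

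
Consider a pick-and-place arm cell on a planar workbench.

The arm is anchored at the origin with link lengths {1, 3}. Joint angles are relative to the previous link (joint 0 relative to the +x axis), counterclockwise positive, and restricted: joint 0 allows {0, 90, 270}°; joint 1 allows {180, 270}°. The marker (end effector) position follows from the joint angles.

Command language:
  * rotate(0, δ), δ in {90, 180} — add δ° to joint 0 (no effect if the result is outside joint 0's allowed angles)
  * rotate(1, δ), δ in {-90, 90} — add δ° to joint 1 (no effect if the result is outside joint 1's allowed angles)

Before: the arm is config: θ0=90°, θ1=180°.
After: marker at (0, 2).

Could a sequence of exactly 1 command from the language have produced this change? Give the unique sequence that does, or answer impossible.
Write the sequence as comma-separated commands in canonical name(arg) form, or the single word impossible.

rotate(0, 180)

initial: config: θ0=90°, θ1=180°
t=1 rotate(0, 180) ⇒ config: θ0=270°, θ1=180°
no rival 1-sequence matches.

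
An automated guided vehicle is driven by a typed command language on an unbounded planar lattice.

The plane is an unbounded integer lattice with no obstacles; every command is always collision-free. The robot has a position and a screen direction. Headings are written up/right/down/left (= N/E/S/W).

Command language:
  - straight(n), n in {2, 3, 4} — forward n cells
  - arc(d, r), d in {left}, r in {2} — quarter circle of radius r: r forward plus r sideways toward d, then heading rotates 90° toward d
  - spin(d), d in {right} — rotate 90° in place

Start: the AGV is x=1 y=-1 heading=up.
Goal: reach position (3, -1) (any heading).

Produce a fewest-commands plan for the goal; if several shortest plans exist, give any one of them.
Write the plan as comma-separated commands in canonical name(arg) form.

t0: x=1 y=-1 heading=up
1. spin(right) → x=1 y=-1 heading=right
2. straight(2) → x=3 y=-1 heading=right
nothing shorter than 2 reaches the goal.

spin(right), straight(2)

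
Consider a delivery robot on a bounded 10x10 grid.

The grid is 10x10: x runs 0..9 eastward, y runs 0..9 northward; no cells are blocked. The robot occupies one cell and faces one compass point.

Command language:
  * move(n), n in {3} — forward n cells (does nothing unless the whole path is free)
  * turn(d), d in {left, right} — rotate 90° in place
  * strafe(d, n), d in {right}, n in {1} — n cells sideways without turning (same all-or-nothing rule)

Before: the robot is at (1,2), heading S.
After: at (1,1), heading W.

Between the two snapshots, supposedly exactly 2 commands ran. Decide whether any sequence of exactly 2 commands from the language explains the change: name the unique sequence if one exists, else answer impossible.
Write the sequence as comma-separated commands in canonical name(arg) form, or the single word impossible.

every 2-command combo misses the target.

impossible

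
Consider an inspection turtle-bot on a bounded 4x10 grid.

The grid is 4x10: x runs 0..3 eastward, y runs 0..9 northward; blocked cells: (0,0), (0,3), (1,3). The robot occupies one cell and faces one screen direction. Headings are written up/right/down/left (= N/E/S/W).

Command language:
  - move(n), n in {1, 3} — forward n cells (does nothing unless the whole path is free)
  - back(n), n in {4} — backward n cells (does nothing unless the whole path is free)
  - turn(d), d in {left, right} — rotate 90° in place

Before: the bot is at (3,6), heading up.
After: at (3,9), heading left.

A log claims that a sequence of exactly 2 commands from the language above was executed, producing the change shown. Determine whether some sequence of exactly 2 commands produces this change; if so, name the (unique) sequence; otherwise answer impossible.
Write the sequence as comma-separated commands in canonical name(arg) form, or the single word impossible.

move(3), turn(left)

key: order matters: swapping move(3) and turn(left) lands elsewhere
start: at (3,6), heading up
t=1 move(3) ⇒ at (3,9), heading up
t=2 turn(left) ⇒ at (3,9), heading left
no other 2-command option fits: unique.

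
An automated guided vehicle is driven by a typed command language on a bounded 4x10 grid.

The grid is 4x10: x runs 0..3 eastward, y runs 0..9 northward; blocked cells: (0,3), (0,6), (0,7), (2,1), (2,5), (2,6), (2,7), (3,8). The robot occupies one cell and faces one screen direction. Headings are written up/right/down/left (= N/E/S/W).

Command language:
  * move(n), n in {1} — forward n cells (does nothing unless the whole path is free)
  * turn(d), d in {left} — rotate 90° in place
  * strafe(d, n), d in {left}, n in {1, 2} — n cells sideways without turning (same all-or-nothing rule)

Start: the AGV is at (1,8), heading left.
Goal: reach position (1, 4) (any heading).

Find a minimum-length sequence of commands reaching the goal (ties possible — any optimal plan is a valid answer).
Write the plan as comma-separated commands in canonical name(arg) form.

strafe(left, 2), strafe(left, 2)

initial: at (1,8), heading left
t=1 strafe(left, 2) ⇒ at (1,6), heading left
t=2 strafe(left, 2) ⇒ at (1,4), heading left
no 1-step plan works, so 2 is optimal.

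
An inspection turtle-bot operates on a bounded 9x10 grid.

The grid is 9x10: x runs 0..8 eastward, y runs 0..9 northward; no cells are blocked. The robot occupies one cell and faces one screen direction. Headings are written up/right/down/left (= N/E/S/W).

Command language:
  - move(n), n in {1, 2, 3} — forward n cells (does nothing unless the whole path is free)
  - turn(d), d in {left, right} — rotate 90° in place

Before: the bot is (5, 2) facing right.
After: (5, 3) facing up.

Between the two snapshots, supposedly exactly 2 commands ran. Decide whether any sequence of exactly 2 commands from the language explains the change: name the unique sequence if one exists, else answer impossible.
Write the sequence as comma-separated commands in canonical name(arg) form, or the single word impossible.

key: order matters: swapping turn(left) and move(1) lands elsewhere
t0: (5, 2) facing right
1. turn(left) → (5, 2) facing up
2. move(1) → (5, 3) facing up
no other 2-command option fits: unique.

turn(left), move(1)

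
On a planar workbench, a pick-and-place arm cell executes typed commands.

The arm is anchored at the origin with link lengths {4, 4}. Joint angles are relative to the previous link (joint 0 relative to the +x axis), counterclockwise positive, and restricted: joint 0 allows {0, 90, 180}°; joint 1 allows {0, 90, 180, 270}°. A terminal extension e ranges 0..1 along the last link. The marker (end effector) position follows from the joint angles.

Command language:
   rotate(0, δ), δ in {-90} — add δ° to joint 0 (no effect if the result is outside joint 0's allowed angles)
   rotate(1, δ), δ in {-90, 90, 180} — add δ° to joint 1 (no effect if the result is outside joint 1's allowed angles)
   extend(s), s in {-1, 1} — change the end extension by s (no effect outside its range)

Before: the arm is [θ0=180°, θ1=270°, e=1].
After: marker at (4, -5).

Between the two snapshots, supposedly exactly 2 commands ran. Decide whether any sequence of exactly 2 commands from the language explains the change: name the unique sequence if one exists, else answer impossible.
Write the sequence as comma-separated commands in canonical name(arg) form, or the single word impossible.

rotate(0, -90), rotate(0, -90)

begin: [θ0=180°, θ1=270°, e=1]
t=1 rotate(0, -90) ⇒ [θ0=90°, θ1=270°, e=1]
t=2 rotate(0, -90) ⇒ [θ0=0°, θ1=270°, e=1]
no rival 2-sequence matches.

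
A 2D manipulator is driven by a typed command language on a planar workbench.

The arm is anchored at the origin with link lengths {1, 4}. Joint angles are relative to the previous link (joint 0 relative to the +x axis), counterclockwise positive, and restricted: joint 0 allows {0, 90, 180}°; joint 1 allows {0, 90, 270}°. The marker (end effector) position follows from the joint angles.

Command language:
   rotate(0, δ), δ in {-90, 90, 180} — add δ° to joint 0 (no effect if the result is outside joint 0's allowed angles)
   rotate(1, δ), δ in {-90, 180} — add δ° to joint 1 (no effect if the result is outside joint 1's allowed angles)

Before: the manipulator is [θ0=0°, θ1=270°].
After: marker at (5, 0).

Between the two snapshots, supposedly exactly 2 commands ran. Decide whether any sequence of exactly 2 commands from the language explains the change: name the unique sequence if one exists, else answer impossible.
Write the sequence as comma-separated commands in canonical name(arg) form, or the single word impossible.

rotate(1, 180), rotate(1, -90)

key: running rotate(1, -90) before rotate(1, 180) would end elsewhere — order is forced
start: [θ0=0°, θ1=270°]
step 1 (rotate(1, 180)): [θ0=0°, θ1=90°]
step 2 (rotate(1, -90)): [θ0=0°, θ1=0°]
no rival 2-sequence matches.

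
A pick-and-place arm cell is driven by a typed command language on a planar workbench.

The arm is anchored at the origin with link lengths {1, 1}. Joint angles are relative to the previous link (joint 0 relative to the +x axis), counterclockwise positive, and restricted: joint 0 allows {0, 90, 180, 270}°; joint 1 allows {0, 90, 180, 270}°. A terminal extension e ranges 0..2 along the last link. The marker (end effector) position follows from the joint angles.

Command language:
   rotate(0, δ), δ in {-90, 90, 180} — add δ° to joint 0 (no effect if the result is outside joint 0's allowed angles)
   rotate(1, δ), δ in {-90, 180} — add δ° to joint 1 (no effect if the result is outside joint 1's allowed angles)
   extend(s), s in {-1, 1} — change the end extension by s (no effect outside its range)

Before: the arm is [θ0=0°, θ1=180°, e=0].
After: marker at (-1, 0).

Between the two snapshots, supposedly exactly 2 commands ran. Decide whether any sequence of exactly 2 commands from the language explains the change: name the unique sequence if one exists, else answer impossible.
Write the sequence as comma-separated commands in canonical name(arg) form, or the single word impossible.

key: order matters: swapping extend(-1) and extend(1) lands elsewhere
initial: [θ0=0°, θ1=180°, e=0]
[1] after extend(-1): [θ0=0°, θ1=180°, e=0]
[2] after extend(1): [θ0=0°, θ1=180°, e=1]
no other 2-command option fits: unique.

extend(-1), extend(1)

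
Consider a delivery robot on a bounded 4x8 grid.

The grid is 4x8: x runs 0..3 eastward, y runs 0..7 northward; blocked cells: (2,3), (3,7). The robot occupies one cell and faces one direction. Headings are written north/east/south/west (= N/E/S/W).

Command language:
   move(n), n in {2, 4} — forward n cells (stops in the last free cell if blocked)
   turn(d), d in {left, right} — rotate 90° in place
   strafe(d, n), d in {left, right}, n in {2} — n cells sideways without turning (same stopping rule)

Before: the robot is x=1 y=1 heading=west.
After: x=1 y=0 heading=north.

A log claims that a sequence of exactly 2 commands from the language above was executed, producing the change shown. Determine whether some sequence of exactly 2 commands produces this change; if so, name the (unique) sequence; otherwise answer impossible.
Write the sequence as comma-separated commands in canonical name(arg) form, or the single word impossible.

strafe(left, 2), turn(right)

key: strafe(left, 2) runs into the grid edge before its full distance
from: x=1 y=1 heading=west
[1] after strafe(left, 2): x=1 y=0 heading=west
[2] after turn(right): x=1 y=0 heading=north
no other 2-command option fits: unique.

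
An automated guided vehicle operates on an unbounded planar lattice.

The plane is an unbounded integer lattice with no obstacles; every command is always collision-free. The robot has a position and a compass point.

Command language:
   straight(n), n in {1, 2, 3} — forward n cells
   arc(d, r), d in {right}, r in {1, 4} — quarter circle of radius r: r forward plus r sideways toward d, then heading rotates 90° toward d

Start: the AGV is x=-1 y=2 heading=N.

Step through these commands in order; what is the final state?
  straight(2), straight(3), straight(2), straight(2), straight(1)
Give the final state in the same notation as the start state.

from: x=-1 y=2 heading=N
step 1 (straight(2)): x=-1 y=4 heading=N
step 2 (straight(3)): x=-1 y=7 heading=N
step 3 (straight(2)): x=-1 y=9 heading=N
step 4 (straight(2)): x=-1 y=11 heading=N
step 5 (straight(1)): x=-1 y=12 heading=N

x=-1 y=12 heading=N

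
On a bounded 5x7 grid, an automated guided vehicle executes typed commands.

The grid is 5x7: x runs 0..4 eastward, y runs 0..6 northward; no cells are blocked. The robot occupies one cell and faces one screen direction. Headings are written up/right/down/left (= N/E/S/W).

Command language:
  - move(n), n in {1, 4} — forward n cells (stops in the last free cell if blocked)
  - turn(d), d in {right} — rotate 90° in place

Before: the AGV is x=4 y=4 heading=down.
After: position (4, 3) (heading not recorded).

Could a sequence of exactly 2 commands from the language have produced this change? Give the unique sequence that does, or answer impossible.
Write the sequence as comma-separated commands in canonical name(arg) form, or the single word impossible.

key: running turn(right) before move(1) would end elsewhere — order is forced
begin: x=4 y=4 heading=down
t=1 move(1) ⇒ x=4 y=3 heading=down
t=2 turn(right) ⇒ x=4 y=3 heading=left
no rival 2-sequence matches.

move(1), turn(right)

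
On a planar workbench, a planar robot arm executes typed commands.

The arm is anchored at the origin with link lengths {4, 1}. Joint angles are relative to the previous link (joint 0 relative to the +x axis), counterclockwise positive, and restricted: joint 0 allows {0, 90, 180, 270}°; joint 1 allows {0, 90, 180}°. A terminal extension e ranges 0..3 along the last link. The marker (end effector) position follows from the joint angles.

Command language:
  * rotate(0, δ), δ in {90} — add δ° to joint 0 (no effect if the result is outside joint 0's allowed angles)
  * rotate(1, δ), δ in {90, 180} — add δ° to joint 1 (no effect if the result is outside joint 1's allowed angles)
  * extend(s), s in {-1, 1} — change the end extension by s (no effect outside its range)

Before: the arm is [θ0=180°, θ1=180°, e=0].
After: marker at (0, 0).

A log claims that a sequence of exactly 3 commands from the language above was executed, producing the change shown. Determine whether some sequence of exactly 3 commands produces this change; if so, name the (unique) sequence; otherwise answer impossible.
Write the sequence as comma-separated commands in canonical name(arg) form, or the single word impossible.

begin: [θ0=180°, θ1=180°, e=0]
1. extend(1) → [θ0=180°, θ1=180°, e=1]
2. extend(1) → [θ0=180°, θ1=180°, e=2]
3. extend(1) → [θ0=180°, θ1=180°, e=3]
uniquely the one of 125 3-step routes that fits.

extend(1), extend(1), extend(1)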